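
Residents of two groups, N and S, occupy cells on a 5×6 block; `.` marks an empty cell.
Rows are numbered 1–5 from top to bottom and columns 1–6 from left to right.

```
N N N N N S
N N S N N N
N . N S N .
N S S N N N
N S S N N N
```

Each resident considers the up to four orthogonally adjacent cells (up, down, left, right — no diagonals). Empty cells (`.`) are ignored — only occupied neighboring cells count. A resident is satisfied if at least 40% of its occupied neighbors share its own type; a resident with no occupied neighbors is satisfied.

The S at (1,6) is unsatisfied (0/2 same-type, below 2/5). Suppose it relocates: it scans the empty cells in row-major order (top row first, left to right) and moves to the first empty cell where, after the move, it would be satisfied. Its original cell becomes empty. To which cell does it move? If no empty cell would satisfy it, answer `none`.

Vacating (1,6). Empty cells in order:
  (3,2): 1/4 same-type → still unsatisfied.
  (3,6): 0/3 same-type → still unsatisfied.

none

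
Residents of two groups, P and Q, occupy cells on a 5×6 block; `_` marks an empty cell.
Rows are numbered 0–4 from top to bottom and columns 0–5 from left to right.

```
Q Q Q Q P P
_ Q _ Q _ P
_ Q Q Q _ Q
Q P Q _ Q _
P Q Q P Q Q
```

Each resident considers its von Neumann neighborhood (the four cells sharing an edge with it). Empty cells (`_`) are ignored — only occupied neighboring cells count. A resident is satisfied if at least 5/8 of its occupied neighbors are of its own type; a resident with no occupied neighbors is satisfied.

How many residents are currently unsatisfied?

Row 0: (0,0)Q 1/1 ✓ · (0,1)Q 3/3 ✓ · (0,2)Q 2/2 ✓ · (0,3)Q 2/3 ✓ · (0,4)P 1/2 ✗ · (0,5)P 2/2 ✓
Row 1: (1,1)Q 2/2 ✓ · (1,3)Q 2/2 ✓ · (1,5)P 1/2 ✗
Row 2: (2,1)Q 2/3 ✓ · (2,2)Q 3/3 ✓ · (2,3)Q 2/2 ✓ · (2,5)Q 0/1 ✗
Row 3: (3,0)Q 0/2 ✗ · (3,1)P 0/4 ✗ · (3,2)Q 2/3 ✓ · (3,4)Q 1/1 ✓
Row 4: (4,0)P 0/2 ✗ · (4,1)Q 1/3 ✗ · (4,2)Q 2/3 ✓ · (4,3)P 0/2 ✗ · (4,4)Q 2/3 ✓ · (4,5)Q 1/1 ✓
Unsatisfied: (0,4), (1,5), (2,5), (3,0), (3,1), (4,0), (4,1), (4,3) — 8 in total.

8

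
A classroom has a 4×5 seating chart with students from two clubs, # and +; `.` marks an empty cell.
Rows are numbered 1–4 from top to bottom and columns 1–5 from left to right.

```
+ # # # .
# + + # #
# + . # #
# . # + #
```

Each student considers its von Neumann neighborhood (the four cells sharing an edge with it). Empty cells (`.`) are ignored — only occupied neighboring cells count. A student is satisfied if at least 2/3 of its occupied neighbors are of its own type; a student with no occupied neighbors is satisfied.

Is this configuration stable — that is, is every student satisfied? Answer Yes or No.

(1,1)+ 0/2 unhappy
(1,2)# 1/3 unhappy
(1,3)# 2/3 ok
(1,4)# 2/2 ok
(2,1)# 1/3 unhappy
(2,2)+ 2/4 unhappy
(2,3)+ 1/3 unhappy
(2,4)# 3/4 ok
(2,5)# 2/2 ok
(3,1)# 2/3 ok
(3,2)+ 1/2 unhappy
(3,4)# 2/3 ok
(3,5)# 3/3 ok
(4,1)# 1/1 ok
(4,3)# 0/1 unhappy
(4,4)+ 0/3 unhappy
(4,5)# 1/2 unhappy
For instance (1,1) has only 0/2 same-type neighbors, below 2/3.

No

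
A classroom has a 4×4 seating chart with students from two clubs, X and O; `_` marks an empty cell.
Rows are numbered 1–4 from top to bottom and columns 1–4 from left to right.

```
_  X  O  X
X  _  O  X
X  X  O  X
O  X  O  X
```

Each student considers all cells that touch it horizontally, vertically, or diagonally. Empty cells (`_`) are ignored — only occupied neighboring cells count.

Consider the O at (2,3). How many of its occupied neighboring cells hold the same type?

Occupied neighbors of (2,3): (1,2)=X, (1,3)=O, (1,4)=X, (2,4)=X, (3,2)=X, (3,3)=O, (3,4)=X.
Same type (O): 2 of 7.

2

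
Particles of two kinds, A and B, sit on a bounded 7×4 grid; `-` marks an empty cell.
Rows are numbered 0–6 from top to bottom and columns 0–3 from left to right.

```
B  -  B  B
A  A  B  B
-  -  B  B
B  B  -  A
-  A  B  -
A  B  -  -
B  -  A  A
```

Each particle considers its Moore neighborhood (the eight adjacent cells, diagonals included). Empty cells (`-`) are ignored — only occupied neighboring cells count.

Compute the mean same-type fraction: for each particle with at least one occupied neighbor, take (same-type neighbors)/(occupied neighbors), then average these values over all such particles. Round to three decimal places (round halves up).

Row 0: (0,0)B 0/2 · (0,2)B 3/4 · (0,3)B 3/3
Row 1: (1,0)A 1/2 · (1,1)A 1/5 · (1,2)B 5/6 · (1,3)B 5/5
Row 2: (2,2)B 4/6 · (2,3)B 3/4
Row 3: (3,0)B 1/2 · (3,1)B 3/4 · (3,3)A 0/3
Row 4: (4,1)A 1/5 · (4,2)B 2/4
Row 5: (5,0)A 1/3 · (5,1)B 2/5
Row 6: (6,0)B 1/2 · (6,2)A 1/2 · (6,3)A 1/1
Sum over 19 particles: 0/2 + 3/4 + 3/3 + 1/2 + 1/5 + 5/6 + 5/5 + 4/6 + 3/4 + 1/2 + 3/4 + 0/3 + 1/5 + 2/4 + 1/3 + 2/5 + 1/2 + 1/2 + 1/1 = 623/60; mean = 623/60 ÷ 19 = 623/1140 = 0.546491… → 0.546.

0.546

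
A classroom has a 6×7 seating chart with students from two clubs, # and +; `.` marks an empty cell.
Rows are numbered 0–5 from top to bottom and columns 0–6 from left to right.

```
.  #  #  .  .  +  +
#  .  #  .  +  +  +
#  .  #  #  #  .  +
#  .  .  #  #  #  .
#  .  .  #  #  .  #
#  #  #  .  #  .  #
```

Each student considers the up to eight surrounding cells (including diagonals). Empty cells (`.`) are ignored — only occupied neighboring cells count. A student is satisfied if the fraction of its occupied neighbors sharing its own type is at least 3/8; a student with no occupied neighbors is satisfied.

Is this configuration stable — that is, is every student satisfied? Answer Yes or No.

(0,1)# 3/3 satisfied
(0,2)# 2/2 satisfied
(0,5)+ 4/4 satisfied
(0,6)+ 3/3 satisfied
(1,0)# 2/2 satisfied
(1,2)# 4/4 satisfied
(1,4)+ 2/4 satisfied
(1,5)+ 5/6 satisfied
(1,6)+ 4/4 satisfied
(2,0)# 2/2 satisfied
(2,2)# 3/3 satisfied
(2,3)# 5/6 satisfied
(2,4)# 4/6 satisfied
(2,6)+ 2/3 satisfied
(3,0)# 2/2 satisfied
(3,3)# 6/6 satisfied
(3,4)# 6/6 satisfied
(3,5)# 4/5 satisfied
(4,0)# 3/3 satisfied
(4,3)# 5/5 satisfied
(4,4)# 5/5 satisfied
(4,6)# 2/2 satisfied
(5,0)# 2/2 satisfied
(5,1)# 3/3 satisfied
(5,2)# 2/2 satisfied
(5,4)# 2/2 satisfied
(5,6)# 1/1 satisfied
All meet the threshold, so the configuration is stable.

Yes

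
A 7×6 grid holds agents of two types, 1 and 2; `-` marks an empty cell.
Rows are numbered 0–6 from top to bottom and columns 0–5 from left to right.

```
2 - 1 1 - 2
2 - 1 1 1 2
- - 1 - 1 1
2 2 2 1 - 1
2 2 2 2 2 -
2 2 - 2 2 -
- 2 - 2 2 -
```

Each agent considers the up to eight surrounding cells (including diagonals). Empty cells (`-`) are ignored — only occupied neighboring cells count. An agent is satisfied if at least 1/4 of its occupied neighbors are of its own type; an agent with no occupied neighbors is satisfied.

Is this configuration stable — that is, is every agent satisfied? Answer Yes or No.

Yes

(0,0)2 1/1 ✓
(0,2)1 3/3 ✓
(0,3)1 4/4 ✓
(0,5)2 1/2 ✓
(1,0)2 1/1 ✓
(1,2)1 4/4 ✓
(1,3)1 6/6 ✓
(1,4)1 4/6 ✓
(1,5)2 1/4 ✓
(2,2)1 3/5 ✓
(2,4)1 5/6 ✓
(2,5)1 3/4 ✓
(3,0)2 3/3 ✓
(3,1)2 5/6 ✓
(3,2)2 4/6 ✓
(3,3)1 2/6 ✓
(3,5)1 2/3 ✓
(4,0)2 5/5 ✓
(4,1)2 7/7 ✓
(4,2)2 6/7 ✓
(4,3)2 5/6 ✓
(4,4)2 3/5 ✓
(5,0)2 4/4 ✓
(5,1)2 5/5 ✓
(5,3)2 6/6 ✓
(5,4)2 5/5 ✓
(6,1)2 2/2 ✓
(6,3)2 3/3 ✓
(6,4)2 3/3 ✓
All meet the threshold, so the configuration is stable.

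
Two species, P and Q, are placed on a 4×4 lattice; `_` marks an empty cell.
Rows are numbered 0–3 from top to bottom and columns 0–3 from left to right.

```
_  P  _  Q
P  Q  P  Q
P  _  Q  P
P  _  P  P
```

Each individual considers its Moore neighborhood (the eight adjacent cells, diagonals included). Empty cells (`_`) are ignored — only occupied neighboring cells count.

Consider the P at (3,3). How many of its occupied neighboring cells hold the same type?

2

Occupied neighbors of (3,3): (2,2)=Q, (2,3)=P, (3,2)=P.
Same type (P): 2 of 3.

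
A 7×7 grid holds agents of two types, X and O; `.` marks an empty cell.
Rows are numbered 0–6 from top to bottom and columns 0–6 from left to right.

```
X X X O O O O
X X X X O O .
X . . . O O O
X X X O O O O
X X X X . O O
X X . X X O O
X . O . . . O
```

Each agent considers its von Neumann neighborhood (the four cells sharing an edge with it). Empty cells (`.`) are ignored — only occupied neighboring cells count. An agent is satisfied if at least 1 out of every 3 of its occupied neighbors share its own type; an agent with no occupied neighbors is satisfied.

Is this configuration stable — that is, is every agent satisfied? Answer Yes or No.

Row 0: (0,0)X 2/2 ok · (0,1)X 3/3 ok · (0,2)X 2/3 ok · (0,3)O 1/3 ok · (0,4)O 3/3 ok · (0,5)O 3/3 ok · (0,6)O 1/1 ok
Row 1: (1,0)X 3/3 ok · (1,1)X 3/3 ok · (1,2)X 3/3 ok · (1,3)X 1/3 ok · (1,4)O 3/4 ok · (1,5)O 3/3 ok
Row 2: (2,0)X 2/2 ok · (2,4)O 3/3 ok · (2,5)O 4/4 ok · (2,6)O 2/2 ok
Row 3: (3,0)X 3/3 ok · (3,1)X 3/3 ok · (3,2)X 2/3 ok · (3,3)O 1/3 ok · (3,4)O 3/3 ok · (3,5)O 4/4 ok · (3,6)O 3/3 ok
Row 4: (4,0)X 3/3 ok · (4,1)X 4/4 ok · (4,2)X 3/3 ok · (4,3)X 2/3 ok · (4,5)O 3/3 ok · (4,6)O 3/3 ok
Row 5: (5,0)X 3/3 ok · (5,1)X 2/2 ok · (5,3)X 2/2 ok · (5,4)X 1/2 ok · (5,5)O 2/3 ok · (5,6)O 3/3 ok
Row 6: (6,0)X 1/1 ok · (6,2)O 0/0 ok · (6,6)O 1/1 ok
All meet the threshold, so the configuration is stable.

Yes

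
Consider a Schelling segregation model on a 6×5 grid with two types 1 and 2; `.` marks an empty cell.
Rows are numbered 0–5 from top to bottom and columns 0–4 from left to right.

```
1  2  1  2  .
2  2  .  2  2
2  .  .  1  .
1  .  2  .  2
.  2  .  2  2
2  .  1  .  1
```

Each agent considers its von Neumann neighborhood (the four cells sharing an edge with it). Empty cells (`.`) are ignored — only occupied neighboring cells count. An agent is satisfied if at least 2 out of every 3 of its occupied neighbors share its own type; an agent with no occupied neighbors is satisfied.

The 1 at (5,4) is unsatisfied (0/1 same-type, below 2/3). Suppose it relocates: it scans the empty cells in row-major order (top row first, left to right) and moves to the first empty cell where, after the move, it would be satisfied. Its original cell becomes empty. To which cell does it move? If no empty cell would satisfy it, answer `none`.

Vacating (5,4). Empty cells in order:
  (0,4): 0/2 same-type → still unsatisfied.
  (1,2): 1/3 same-type → still unsatisfied.
  (2,1): 0/2 same-type → still unsatisfied.
  (2,2): 1/2 same-type → still unsatisfied.
  (2,4): 1/3 same-type → still unsatisfied.
  (3,1): 1/3 same-type → still unsatisfied.
  (3,3): 1/4 same-type → still unsatisfied.
  (4,0): 1/3 same-type → still unsatisfied.
  (4,2): 1/4 same-type → still unsatisfied.
  (5,1): 1/3 same-type → still unsatisfied.
  (5,3): 1/2 same-type → still unsatisfied.

none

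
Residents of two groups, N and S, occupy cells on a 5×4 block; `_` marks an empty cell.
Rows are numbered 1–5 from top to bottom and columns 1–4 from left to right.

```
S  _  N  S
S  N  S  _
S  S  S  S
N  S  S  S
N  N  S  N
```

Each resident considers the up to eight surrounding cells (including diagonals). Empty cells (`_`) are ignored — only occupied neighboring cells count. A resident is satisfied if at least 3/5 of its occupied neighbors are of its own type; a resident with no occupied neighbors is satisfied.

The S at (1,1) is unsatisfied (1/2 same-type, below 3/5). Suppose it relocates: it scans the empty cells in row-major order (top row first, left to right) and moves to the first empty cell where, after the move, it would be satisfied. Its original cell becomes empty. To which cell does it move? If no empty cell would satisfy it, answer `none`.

Vacating (1,1). Empty cells in order:
  (1,2): 2/4 same-type → still unsatisfied.
  (2,4): 4/5 same-type → satisfied — stop here.

(2,4)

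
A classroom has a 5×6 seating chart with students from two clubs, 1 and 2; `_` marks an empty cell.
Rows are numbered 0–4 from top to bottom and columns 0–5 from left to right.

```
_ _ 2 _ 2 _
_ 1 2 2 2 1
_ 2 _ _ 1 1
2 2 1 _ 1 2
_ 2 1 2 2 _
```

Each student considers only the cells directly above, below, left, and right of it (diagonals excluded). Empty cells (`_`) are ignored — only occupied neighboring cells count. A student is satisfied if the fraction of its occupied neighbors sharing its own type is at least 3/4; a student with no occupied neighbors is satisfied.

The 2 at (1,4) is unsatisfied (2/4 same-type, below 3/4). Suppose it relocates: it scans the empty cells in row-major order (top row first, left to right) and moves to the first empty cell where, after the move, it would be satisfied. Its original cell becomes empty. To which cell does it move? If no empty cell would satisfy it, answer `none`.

Vacating (1,4). Empty cells in order:
  (0,0): 0/0 same-type → satisfied — stop here.

(0,0)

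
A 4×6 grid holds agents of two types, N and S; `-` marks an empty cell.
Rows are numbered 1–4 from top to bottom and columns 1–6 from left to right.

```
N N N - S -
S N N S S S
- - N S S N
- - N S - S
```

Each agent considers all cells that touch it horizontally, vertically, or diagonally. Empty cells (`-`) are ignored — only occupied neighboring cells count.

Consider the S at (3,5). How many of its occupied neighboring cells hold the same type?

6

Occupied neighbors of (3,5): (2,4)=S, (2,5)=S, (2,6)=S, (3,4)=S, (3,6)=N, (4,4)=S, (4,6)=S.
Same type (S): 6 of 7.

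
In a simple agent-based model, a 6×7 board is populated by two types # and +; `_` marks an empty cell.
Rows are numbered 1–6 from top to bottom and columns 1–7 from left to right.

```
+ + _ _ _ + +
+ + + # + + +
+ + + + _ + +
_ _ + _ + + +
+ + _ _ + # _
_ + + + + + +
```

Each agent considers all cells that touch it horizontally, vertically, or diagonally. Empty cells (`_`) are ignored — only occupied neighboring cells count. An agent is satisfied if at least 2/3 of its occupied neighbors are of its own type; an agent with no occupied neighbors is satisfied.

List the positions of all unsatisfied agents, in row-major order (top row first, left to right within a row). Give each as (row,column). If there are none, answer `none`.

(1,1)+ 3/3 ok
(1,2)+ 4/4 ok
(1,6)+ 4/4 ok
(1,7)+ 3/3 ok
(2,1)+ 5/5 ok
(2,2)+ 7/7 ok
(2,3)+ 5/6 ok
(2,4)# 0/4 unhappy
(2,5)+ 4/5 ok
(2,6)+ 6/6 ok
(2,7)+ 5/5 ok
(3,1)+ 3/3 ok
(3,2)+ 6/6 ok
(3,3)+ 5/6 ok
(3,4)+ 5/6 ok
(3,6)+ 7/7 ok
(3,7)+ 5/5 ok
(4,3)+ 4/4 ok
(4,5)+ 4/5 ok
(4,6)+ 5/6 ok
(4,7)+ 3/4 ok
(5,1)+ 2/2 ok
(5,2)+ 4/4 ok
(5,5)+ 5/6 ok
(5,6)# 0/7 unhappy
(6,2)+ 3/3 ok
(6,3)+ 3/3 ok
(6,4)+ 3/3 ok
(6,5)+ 3/4 ok
(6,6)+ 3/4 ok
(6,7)+ 1/2 unhappy

(2,4), (5,6), (6,7)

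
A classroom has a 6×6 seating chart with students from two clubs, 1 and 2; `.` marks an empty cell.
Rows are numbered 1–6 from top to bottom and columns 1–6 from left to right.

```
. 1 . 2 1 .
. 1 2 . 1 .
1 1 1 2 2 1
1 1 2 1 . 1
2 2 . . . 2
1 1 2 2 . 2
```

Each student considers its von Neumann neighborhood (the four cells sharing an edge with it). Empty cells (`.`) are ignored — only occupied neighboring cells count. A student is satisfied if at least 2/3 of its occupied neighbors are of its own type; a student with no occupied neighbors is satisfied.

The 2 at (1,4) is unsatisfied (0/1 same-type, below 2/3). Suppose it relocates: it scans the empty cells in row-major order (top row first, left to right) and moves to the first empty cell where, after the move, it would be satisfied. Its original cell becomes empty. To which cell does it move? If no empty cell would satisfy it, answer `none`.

Vacating (1,4). Empty cells in order:
  (1,1): 0/1 same-type → still unsatisfied.
  (1,3): 1/2 same-type → still unsatisfied.
  (1,6): 0/1 same-type → still unsatisfied.
  (2,1): 0/2 same-type → still unsatisfied.
  (2,4): 2/3 same-type → satisfied — stop here.

(2,4)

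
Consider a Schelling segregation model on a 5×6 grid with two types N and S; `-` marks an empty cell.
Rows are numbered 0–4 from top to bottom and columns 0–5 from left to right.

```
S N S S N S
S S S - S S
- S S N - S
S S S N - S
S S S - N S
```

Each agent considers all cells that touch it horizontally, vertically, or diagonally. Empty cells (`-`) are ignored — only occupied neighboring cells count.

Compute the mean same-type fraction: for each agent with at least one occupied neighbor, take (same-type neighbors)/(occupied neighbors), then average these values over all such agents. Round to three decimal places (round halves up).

0.674

(0,0)S 2/3
(0,1)N 0/5
(0,2)S 3/4
(0,3)S 3/4
(0,4)N 0/4
(0,5)S 2/3
(1,0)S 3/4
(1,1)S 6/7
(1,2)S 5/7
(1,4)S 4/6
(1,5)S 3/4
(2,1)S 7/7
(2,2)S 5/7
(2,3)N 1/5
(2,5)S 3/3
(3,0)S 4/4
(3,1)S 7/7
(3,2)S 5/7
(3,3)N 2/5
(3,5)S 2/3
(4,0)S 3/3
(4,1)S 5/5
(4,2)S 3/4
(4,4)N 1/3
(4,5)S 1/2
Sum over 25 agents: 2/3 + 0/5 + 3/4 + 3/4 + 0/4 + 2/3 + 3/4 + 6/7 + 5/7 + 4/6 + 3/4 + 7/7 + 5/7 + 1/5 + 3/3 + 4/4 + 7/7 + 5/7 + 2/5 + 2/3 + 3/3 + 5/5 + 3/4 + 1/3 + 1/2 = 337/20; mean = 337/20 ÷ 25 = 337/500 = 0.674 → 0.674.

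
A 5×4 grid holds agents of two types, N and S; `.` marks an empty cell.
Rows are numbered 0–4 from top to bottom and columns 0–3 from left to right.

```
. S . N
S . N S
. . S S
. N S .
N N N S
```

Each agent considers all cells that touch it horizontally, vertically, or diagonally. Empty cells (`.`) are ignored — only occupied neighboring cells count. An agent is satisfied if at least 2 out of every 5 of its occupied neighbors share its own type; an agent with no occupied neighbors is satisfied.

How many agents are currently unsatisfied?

1

Row 0: (0,1)S 1/2 satisfied · (0,3)N 1/2 satisfied
Row 1: (1,0)S 1/1 satisfied · (1,2)N 1/5 not · (1,3)S 2/4 satisfied
Row 2: (2,2)S 3/5 satisfied · (2,3)S 3/4 satisfied
Row 3: (3,1)N 3/5 satisfied · (3,2)S 3/6 satisfied
Row 4: (4,0)N 2/2 satisfied · (4,1)N 3/4 satisfied · (4,2)N 2/4 satisfied · (4,3)S 1/2 satisfied
Unsatisfied: (1,2) — 1 in total.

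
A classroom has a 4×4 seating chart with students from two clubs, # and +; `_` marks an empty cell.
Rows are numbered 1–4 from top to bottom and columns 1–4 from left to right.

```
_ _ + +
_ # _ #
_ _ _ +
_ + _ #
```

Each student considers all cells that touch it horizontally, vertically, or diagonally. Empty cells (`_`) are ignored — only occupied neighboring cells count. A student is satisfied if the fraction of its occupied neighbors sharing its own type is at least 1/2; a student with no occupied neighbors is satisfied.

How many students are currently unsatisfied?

Row 1: (1,3)+ 1/3 ✗ · (1,4)+ 1/2 ✓
Row 2: (2,2)# 0/1 ✗ · (2,4)# 0/3 ✗
Row 3: (3,4)+ 0/2 ✗
Row 4: (4,2)+ 0/0 ✓ · (4,4)# 0/1 ✗
Unsatisfied: (1,3), (2,2), (2,4), (3,4), (4,4) — 5 in total.

5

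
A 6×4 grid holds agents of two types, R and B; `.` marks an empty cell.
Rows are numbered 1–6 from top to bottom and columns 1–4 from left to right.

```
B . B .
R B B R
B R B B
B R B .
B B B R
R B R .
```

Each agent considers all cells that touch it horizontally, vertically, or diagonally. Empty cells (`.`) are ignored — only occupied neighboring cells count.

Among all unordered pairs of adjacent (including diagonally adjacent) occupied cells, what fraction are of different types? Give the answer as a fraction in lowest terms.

Scan each occupied cell's neighbors to the right and below (and the two forward diagonals) so each pair is counted once.
Row 1: B(1,1)–R(2,1)≠ B(1,1)–B(2,2)= B(1,3)–B(2,3)= B(1,3)–R(2,4)≠ B(1,3)–B(2,2)=  → 2/5 unlike.
Row 2: R(2,1)–B(2,2)≠ R(2,1)–B(3,1)≠ R(2,1)–R(3,2)= B(2,2)–B(2,3)= B(2,2)–R(3,2)≠ B(2,2)–B(3,3)= B(2,2)–B(3,1)= B(2,3)–R(2,4)≠ B(2,3)–B(3,3)= B(2,3)–B(3,4)= B(2,3)–R(3,2)≠ R(2,4)–B(3,4)≠ R(2,4)–B(3,3)≠  → 7/13 unlike.
Row 3: B(3,1)–R(3,2)≠ B(3,1)–B(4,1)= B(3,1)–R(4,2)≠ R(3,2)–B(3,3)≠ R(3,2)–R(4,2)= R(3,2)–B(4,3)≠ R(3,2)–B(4,1)≠ B(3,3)–B(3,4)= B(3,3)–B(4,3)= B(3,3)–R(4,2)≠ B(3,4)–B(4,3)=  → 6/11 unlike.
Row 4: B(4,1)–R(4,2)≠ B(4,1)–B(5,1)= B(4,1)–B(5,2)= R(4,2)–B(4,3)≠ R(4,2)–B(5,2)≠ R(4,2)–B(5,3)≠ R(4,2)–B(5,1)≠ B(4,3)–B(5,3)= B(4,3)–R(5,4)≠ B(4,3)–B(5,2)=  → 6/10 unlike.
Row 5: B(5,1)–B(5,2)= B(5,1)–R(6,1)≠ B(5,1)–B(6,2)= B(5,2)–B(5,3)= B(5,2)–B(6,2)= B(5,2)–R(6,3)≠ B(5,2)–R(6,1)≠ B(5,3)–R(5,4)≠ B(5,3)–R(6,3)≠ B(5,3)–B(6,2)= R(5,4)–R(6,3)=  → 5/11 unlike.
Row 6: R(6,1)–B(6,2)≠ B(6,2)–R(6,3)≠  → 2/2 unlike.
Total adjacent occupied pairs: 52; unlike-type pairs: 28.
28/52 reduces to 7/13.

7/13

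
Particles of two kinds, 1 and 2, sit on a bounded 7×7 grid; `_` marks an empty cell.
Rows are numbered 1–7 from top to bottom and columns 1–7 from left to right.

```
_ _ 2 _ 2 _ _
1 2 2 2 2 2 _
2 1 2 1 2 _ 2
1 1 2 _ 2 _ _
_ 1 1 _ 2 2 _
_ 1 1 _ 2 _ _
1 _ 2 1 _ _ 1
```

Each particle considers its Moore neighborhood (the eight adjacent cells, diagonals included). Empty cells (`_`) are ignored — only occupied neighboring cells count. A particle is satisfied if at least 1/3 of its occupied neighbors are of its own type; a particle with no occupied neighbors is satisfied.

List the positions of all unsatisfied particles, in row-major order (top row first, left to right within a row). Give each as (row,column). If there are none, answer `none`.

(1,3)2 3/3 ok
(1,5)2 3/3 ok
(2,1)1 1/3 ok
(2,2)2 4/6 ok
(2,3)2 4/6 ok
(2,4)2 6/7 ok
(2,5)2 4/5 ok
(2,6)2 4/4 ok
(3,1)2 1/5 unhappy
(3,2)1 3/8 ok
(3,3)2 4/7 ok
(3,4)1 0/7 unhappy
(3,5)2 4/5 ok
(3,7)2 1/1 ok
(4,1)1 3/4 ok
(4,2)1 4/7 ok
(4,3)2 1/6 unhappy
(4,5)2 3/4 ok
(5,2)1 5/6 ok
(5,3)1 4/5 ok
(5,5)2 3/3 ok
(5,6)2 3/3 ok
(6,2)1 4/5 ok
(6,3)1 4/5 ok
(6,5)2 2/3 ok
(7,1)1 1/1 ok
(7,3)2 0/3 unhappy
(7,4)1 1/3 ok
(7,7)1 0/0 ok

(3,1), (3,4), (4,3), (7,3)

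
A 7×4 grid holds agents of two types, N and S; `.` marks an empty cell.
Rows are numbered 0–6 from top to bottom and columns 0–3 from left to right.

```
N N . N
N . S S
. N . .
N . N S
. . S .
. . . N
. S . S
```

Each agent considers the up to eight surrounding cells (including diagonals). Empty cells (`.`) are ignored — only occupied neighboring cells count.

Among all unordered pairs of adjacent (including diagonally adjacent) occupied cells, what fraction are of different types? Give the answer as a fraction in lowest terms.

Scan each occupied cell's neighbors to the right and below (and the two forward diagonals) so each pair is counted once.
From row 0: 3 unlike of 6 pairs (running 3/6).
From row 1: 1 unlike of 3 pairs (running 4/9).
From row 2: 0 unlike of 2 pairs (running 4/11).
From row 3: 2 unlike of 3 pairs (running 6/14).
From row 4: 1 unlike of 1 pairs (running 7/15).
From row 5: 1 unlike of 1 pairs (running 8/16).
Total adjacent occupied pairs: 16; unlike-type pairs: 8.
8/16 reduces to 1/2.

1/2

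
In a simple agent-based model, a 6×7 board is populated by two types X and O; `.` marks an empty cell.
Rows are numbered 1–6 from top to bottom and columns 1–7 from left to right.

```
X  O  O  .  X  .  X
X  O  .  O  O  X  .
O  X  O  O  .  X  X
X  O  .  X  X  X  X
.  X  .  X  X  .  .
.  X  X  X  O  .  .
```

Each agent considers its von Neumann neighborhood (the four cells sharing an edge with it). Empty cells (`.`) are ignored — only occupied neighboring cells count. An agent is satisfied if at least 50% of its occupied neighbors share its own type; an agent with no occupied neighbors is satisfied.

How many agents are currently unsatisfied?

Row 1: (1,1)X 1/2 satisfied · (1,2)O 2/3 satisfied · (1,3)O 1/1 satisfied · (1,5)X 0/1 not · (1,7)X 0/0 satisfied
Row 2: (2,1)X 1/3 not · (2,2)O 1/3 not · (2,4)O 2/2 satisfied · (2,5)O 1/3 not · (2,6)X 1/2 satisfied
Row 3: (3,1)O 0/3 not · (3,2)X 0/4 not · (3,3)O 1/2 satisfied · (3,4)O 2/3 satisfied · (3,6)X 3/3 satisfied · (3,7)X 2/2 satisfied
Row 4: (4,1)X 0/2 not · (4,2)O 0/3 not · (4,4)X 2/3 satisfied · (4,5)X 3/3 satisfied · (4,6)X 3/3 satisfied · (4,7)X 2/2 satisfied
Row 5: (5,2)X 1/2 satisfied · (5,4)X 3/3 satisfied · (5,5)X 2/3 satisfied
Row 6: (6,2)X 2/2 satisfied · (6,3)X 2/2 satisfied · (6,4)X 2/3 satisfied · (6,5)O 0/2 not
Unsatisfied: (1,5), (2,1), (2,2), (2,5), (3,1), (3,2), (4,1), (4,2), (6,5) — 9 in total.

9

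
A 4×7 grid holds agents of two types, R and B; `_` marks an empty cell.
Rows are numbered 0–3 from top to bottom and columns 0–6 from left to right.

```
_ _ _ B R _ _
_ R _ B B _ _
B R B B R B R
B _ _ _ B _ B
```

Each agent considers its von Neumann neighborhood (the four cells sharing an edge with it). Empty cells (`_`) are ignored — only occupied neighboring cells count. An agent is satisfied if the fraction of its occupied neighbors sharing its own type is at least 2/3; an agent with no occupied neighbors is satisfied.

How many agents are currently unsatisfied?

Row 0: (0,3)B 1/2 ✗ · (0,4)R 0/2 ✗
Row 1: (1,1)R 1/1 ✓ · (1,3)B 3/3 ✓ · (1,4)B 1/3 ✗
Row 2: (2,0)B 1/2 ✗ · (2,1)R 1/3 ✗ · (2,2)B 1/2 ✗ · (2,3)B 2/3 ✓ · (2,4)R 0/4 ✗ · (2,5)B 0/2 ✗ · (2,6)R 0/2 ✗
Row 3: (3,0)B 1/1 ✓ · (3,4)B 0/1 ✗ · (3,6)B 0/1 ✗
Unsatisfied: (0,3), (0,4), (1,4), (2,0), (2,1), (2,2), (2,4), (2,5), (2,6), (3,4), (3,6) — 11 in total.

11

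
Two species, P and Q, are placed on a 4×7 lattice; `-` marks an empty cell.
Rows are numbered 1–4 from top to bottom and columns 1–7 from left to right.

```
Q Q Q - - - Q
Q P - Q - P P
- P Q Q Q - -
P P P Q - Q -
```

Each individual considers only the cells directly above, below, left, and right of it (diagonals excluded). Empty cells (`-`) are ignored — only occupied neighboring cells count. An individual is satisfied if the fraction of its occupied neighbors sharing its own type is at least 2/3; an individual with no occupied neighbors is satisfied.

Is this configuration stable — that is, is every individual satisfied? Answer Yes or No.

(1,1)Q 2/2 ✓
(1,2)Q 2/3 ✓
(1,3)Q 1/1 ✓
(1,7)Q 0/1 ✗
(2,1)Q 1/2 ✗
(2,2)P 1/3 ✗
(2,4)Q 1/1 ✓
(2,6)P 1/1 ✓
(2,7)P 1/2 ✗
(3,2)P 2/3 ✓
(3,3)Q 1/3 ✗
(3,4)Q 4/4 ✓
(3,5)Q 1/1 ✓
(4,1)P 1/1 ✓
(4,2)P 3/3 ✓
(4,3)P 1/3 ✗
(4,4)Q 1/2 ✗
(4,6)Q 0/0 ✓
For instance (1,7) has only 0/1 same-type neighbors, below 2/3.

No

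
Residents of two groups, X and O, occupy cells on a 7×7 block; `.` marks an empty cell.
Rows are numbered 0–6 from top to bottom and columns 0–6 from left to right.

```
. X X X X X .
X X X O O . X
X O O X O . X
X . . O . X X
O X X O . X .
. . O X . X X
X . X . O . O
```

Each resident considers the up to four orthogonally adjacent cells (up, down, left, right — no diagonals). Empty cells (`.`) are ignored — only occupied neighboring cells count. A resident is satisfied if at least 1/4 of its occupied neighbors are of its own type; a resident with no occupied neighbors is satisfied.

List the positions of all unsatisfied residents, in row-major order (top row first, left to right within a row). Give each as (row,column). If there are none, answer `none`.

(2,3), (4,0), (5,2), (5,3), (6,2), (6,6)

(0,1)X 2/2 satisfied
(0,2)X 3/3 satisfied
(0,3)X 2/3 satisfied
(0,4)X 2/3 satisfied
(0,5)X 1/1 satisfied
(1,0)X 2/2 satisfied
(1,1)X 3/4 satisfied
(1,2)X 2/4 satisfied
(1,3)O 1/4 satisfied
(1,4)O 2/3 satisfied
(1,6)X 1/1 satisfied
(2,0)X 2/3 satisfied
(2,1)O 1/3 satisfied
(2,2)O 1/3 satisfied
(2,3)X 0/4 not
(2,4)O 1/2 satisfied
(2,6)X 2/2 satisfied
(3,0)X 1/2 satisfied
(3,3)O 1/2 satisfied
(3,5)X 2/2 satisfied
(3,6)X 2/2 satisfied
(4,0)O 0/2 not
(4,1)X 1/2 satisfied
(4,2)X 1/3 satisfied
(4,3)O 1/3 satisfied
(4,5)X 2/2 satisfied
(5,2)O 0/3 not
(5,3)X 0/2 not
(5,5)X 2/2 satisfied
(5,6)X 1/2 satisfied
(6,0)X 0/0 satisfied
(6,2)X 0/1 not
(6,4)O 0/0 satisfied
(6,6)O 0/1 not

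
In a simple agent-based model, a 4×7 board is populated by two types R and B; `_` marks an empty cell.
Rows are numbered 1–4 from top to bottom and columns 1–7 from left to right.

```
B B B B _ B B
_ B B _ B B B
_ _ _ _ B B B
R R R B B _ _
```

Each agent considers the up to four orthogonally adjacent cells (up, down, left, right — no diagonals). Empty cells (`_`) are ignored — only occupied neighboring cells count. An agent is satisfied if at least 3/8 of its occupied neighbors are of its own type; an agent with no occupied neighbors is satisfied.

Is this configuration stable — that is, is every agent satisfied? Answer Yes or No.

(1,1)B 1/1 ok
(1,2)B 3/3 ok
(1,3)B 3/3 ok
(1,4)B 1/1 ok
(1,6)B 2/2 ok
(1,7)B 2/2 ok
(2,2)B 2/2 ok
(2,3)B 2/2 ok
(2,5)B 2/2 ok
(2,6)B 4/4 ok
(2,7)B 3/3 ok
(3,5)B 3/3 ok
(3,6)B 3/3 ok
(3,7)B 2/2 ok
(4,1)R 1/1 ok
(4,2)R 2/2 ok
(4,3)R 1/2 ok
(4,4)B 1/2 ok
(4,5)B 2/2 ok
All meet the threshold, so the configuration is stable.

Yes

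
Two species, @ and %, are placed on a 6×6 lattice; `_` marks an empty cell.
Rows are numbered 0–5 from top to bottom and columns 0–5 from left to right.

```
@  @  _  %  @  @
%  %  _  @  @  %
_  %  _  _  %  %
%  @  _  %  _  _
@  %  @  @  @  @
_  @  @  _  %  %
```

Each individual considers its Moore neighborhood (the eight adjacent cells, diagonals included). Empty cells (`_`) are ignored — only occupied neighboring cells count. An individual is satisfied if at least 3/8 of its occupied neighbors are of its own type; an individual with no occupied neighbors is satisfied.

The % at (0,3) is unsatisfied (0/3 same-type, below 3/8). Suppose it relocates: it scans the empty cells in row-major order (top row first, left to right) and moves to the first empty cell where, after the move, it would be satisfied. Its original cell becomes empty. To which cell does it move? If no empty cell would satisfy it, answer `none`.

Vacating (0,3). Empty cells in order:
  (0,2): 1/3 same-type → still unsatisfied.
  (1,2): 2/4 same-type → satisfied — stop here.

(1,2)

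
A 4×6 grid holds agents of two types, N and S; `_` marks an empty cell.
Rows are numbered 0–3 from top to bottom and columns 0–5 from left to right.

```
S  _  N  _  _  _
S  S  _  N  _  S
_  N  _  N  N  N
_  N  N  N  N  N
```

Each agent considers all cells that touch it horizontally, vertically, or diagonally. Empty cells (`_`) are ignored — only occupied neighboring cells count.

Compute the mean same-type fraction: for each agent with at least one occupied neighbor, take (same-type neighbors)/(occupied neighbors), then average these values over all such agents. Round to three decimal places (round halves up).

(0,0)S 2/2
(0,2)N 1/2
(1,0)S 2/3
(1,1)S 2/4
(1,3)N 3/3
(1,5)S 0/2
(2,1)N 2/4
(2,3)N 5/5
(2,4)N 6/7
(2,5)N 3/4
(3,1)N 2/2
(3,2)N 4/4
(3,3)N 4/4
(3,4)N 5/5
(3,5)N 3/3
Sum over 15 agents: 2/2 + 1/2 + 2/3 + 2/4 + 3/3 + 0/2 + 2/4 + 5/5 + 6/7 + 3/4 + 2/2 + 4/4 + 4/4 + 5/5 + 3/3 = 989/84; mean = 989/84 ÷ 15 = 989/1260 = 0.784920… → 0.785.

0.785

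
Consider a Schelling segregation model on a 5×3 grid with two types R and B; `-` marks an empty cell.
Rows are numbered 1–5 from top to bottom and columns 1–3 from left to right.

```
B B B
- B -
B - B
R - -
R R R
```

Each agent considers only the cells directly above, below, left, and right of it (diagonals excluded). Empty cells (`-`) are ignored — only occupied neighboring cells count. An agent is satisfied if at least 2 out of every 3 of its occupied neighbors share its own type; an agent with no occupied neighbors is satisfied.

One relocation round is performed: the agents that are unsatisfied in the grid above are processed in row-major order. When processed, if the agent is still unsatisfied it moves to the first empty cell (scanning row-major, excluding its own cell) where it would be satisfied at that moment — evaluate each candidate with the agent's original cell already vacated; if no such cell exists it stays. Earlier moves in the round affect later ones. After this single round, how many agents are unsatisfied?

0

Initially unsatisfied (in order): (3,1), (4,1).
  (3,1) → (2,1).
  (4,1): now satisfied by earlier moves; stays.
Resulting grid:
B B B
B B -
- - B
R - -
R R R
All satisfied now.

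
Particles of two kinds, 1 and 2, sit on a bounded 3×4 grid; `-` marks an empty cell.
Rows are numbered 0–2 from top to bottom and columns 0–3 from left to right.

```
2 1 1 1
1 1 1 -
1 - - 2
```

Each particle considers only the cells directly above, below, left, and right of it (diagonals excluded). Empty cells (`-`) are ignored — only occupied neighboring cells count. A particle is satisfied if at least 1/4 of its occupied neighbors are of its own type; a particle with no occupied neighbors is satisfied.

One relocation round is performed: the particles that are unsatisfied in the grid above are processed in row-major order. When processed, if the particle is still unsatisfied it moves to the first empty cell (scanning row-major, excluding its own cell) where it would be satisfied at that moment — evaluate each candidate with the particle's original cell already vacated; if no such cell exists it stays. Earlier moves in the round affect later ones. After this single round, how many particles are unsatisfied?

0

Initially unsatisfied (in order): (0,0).
  (0,0) → (1,3).
Resulting grid:
- 1 1 1
1 1 1 2
1 - - 2
All satisfied now.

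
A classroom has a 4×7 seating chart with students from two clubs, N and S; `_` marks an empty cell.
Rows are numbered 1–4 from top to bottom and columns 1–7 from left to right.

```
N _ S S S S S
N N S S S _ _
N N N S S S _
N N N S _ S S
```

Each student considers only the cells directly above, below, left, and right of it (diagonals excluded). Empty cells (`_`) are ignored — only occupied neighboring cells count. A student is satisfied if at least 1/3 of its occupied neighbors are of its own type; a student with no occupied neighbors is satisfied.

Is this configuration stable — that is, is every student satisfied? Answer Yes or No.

Yes

(1,1)N 1/1 ok
(1,3)S 2/2 ok
(1,4)S 3/3 ok
(1,5)S 3/3 ok
(1,6)S 2/2 ok
(1,7)S 1/1 ok
(2,1)N 3/3 ok
(2,2)N 2/3 ok
(2,3)S 2/4 ok
(2,4)S 4/4 ok
(2,5)S 3/3 ok
(3,1)N 3/3 ok
(3,2)N 4/4 ok
(3,3)N 2/4 ok
(3,4)S 3/4 ok
(3,5)S 3/3 ok
(3,6)S 2/2 ok
(4,1)N 2/2 ok
(4,2)N 3/3 ok
(4,3)N 2/3 ok
(4,4)S 1/2 ok
(4,6)S 2/2 ok
(4,7)S 1/1 ok
All meet the threshold, so the configuration is stable.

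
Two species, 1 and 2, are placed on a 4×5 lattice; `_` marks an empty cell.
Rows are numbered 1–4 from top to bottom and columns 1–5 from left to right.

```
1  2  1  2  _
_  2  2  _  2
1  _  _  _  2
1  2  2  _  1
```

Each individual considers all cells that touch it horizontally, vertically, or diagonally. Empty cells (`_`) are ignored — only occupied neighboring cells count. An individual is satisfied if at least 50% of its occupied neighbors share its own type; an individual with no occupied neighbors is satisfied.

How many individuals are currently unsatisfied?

Row 1: (1,1)1 0/2 not · (1,2)2 2/4 satisfied · (1,3)1 0/4 not · (1,4)2 2/3 satisfied
Row 2: (2,2)2 2/5 not · (2,3)2 3/4 satisfied · (2,5)2 2/2 satisfied
Row 3: (3,1)1 1/3 not · (3,5)2 1/2 satisfied
Row 4: (4,1)1 1/2 satisfied · (4,2)2 1/3 not · (4,3)2 1/1 satisfied · (4,5)1 0/1 not
Unsatisfied: (1,1), (1,3), (2,2), (3,1), (4,2), (4,5) — 6 in total.

6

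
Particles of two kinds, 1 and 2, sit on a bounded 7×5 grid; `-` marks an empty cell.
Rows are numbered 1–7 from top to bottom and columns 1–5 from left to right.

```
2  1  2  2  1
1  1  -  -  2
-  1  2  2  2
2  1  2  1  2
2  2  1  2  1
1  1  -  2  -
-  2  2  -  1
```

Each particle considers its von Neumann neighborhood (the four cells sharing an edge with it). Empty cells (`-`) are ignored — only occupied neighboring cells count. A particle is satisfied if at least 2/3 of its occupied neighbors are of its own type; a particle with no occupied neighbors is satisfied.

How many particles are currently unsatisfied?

19

(1,1)2 0/2 not
(1,2)1 1/3 not
(1,3)2 1/2 not
(1,4)2 1/2 not
(1,5)1 0/2 not
(2,1)1 1/2 not
(2,2)1 3/3 satisfied
(2,5)2 1/2 not
(3,2)1 2/3 satisfied
(3,3)2 2/3 satisfied
(3,4)2 2/3 satisfied
(3,5)2 3/3 satisfied
(4,1)2 1/2 not
(4,2)1 1/4 not
(4,3)2 1/4 not
(4,4)1 0/4 not
(4,5)2 1/3 not
(5,1)2 2/3 satisfied
(5,2)2 1/4 not
(5,3)1 0/3 not
(5,4)2 1/4 not
(5,5)1 0/2 not
(6,1)1 1/2 not
(6,2)1 1/3 not
(6,4)2 1/1 satisfied
(7,2)2 1/2 not
(7,3)2 1/1 satisfied
(7,5)1 0/0 satisfied
Unsatisfied: (1,1), (1,2), (1,3), (1,4), (1,5), (2,1), (2,5), (4,1), (4,2), (4,3), (4,4), (4,5), (5,2), (5,3), (5,4), (5,5), (6,1), (6,2), (7,2) — 19 in total.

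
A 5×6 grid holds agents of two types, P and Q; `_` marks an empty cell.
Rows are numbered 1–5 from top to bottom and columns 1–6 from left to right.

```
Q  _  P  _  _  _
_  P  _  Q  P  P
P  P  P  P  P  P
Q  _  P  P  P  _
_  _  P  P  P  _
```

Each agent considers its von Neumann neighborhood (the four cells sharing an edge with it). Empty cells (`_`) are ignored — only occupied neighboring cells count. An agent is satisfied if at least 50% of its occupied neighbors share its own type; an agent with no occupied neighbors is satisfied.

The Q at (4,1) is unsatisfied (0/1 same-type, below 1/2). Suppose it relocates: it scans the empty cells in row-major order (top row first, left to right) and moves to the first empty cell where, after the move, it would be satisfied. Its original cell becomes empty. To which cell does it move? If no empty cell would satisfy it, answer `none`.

Vacating (4,1). Empty cells in order:
  (1,2): 1/3 same-type → still unsatisfied.
  (1,4): 1/2 same-type → satisfied — stop here.

(1,4)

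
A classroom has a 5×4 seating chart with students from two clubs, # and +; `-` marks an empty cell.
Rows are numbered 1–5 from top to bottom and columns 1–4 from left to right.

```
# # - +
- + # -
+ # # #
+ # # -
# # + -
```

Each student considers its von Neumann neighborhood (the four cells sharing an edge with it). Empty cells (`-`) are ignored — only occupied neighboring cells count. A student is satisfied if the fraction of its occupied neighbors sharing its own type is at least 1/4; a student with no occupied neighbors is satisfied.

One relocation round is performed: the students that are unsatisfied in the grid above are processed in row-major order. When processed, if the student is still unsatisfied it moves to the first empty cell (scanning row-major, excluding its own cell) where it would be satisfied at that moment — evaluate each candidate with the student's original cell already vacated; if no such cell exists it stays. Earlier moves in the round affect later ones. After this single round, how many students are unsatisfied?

0

Initially unsatisfied (in order): (2,2), (5,3).
  (2,2) → (1,3).
  (5,3) → (2,1).
Resulting grid:
# # + +
+ - # -
+ # # #
+ # # -
# # - -
All satisfied now.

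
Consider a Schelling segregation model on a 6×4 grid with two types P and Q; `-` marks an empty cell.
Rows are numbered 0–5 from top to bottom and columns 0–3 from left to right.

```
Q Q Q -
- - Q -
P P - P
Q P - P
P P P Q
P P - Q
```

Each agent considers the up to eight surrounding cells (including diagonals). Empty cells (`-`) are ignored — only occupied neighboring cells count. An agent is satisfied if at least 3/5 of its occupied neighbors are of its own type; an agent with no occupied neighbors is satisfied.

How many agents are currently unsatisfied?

6

Row 0: (0,0)Q 1/1 satisfied · (0,1)Q 3/3 satisfied · (0,2)Q 2/2 satisfied
Row 1: (1,2)Q 2/4 not
Row 2: (2,0)P 2/3 satisfied · (2,1)P 2/4 not · (2,3)P 1/2 not
Row 3: (3,0)Q 0/5 not · (3,1)P 5/6 satisfied · (3,3)P 2/3 satisfied
Row 4: (4,0)P 4/5 satisfied · (4,1)P 5/6 satisfied · (4,2)P 4/6 satisfied · (4,3)Q 1/3 not
Row 5: (5,0)P 3/3 satisfied · (5,1)P 4/4 satisfied · (5,3)Q 1/2 not
Unsatisfied: (1,2), (2,1), (2,3), (3,0), (4,3), (5,3) — 6 in total.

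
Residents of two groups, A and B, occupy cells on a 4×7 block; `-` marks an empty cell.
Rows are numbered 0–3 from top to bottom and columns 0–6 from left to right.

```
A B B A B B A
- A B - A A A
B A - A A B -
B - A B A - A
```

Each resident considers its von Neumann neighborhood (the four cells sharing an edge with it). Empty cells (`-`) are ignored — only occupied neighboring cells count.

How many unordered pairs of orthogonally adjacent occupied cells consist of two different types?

Scan each occupied cell's neighbors to the right and below so each pair is counted once.
Row 0: A(0,0)–B(0,1)≠ B(0,1)–B(0,2)= B(0,1)–A(1,1)≠ B(0,2)–A(0,3)≠ B(0,2)–B(1,2)= A(0,3)–B(0,4)≠ B(0,4)–B(0,5)= B(0,4)–A(1,4)≠ B(0,5)–A(0,6)≠ B(0,5)–A(1,5)≠ A(0,6)–A(1,6)=  → 7/11 unlike.
Row 1: A(1,1)–B(1,2)≠ A(1,1)–A(2,1)= A(1,4)–A(1,5)= A(1,4)–A(2,4)= A(1,5)–A(1,6)= A(1,5)–B(2,5)≠  → 2/6 unlike.
Row 2: B(2,0)–A(2,1)≠ B(2,0)–B(3,0)= A(2,3)–A(2,4)= A(2,3)–B(3,3)≠ A(2,4)–B(2,5)≠ A(2,4)–A(3,4)=  → 3/6 unlike.
Row 3: A(3,2)–B(3,3)≠ B(3,3)–A(3,4)≠  → 2/2 unlike.
Total adjacent occupied pairs: 25; unlike-type pairs: 14.

14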